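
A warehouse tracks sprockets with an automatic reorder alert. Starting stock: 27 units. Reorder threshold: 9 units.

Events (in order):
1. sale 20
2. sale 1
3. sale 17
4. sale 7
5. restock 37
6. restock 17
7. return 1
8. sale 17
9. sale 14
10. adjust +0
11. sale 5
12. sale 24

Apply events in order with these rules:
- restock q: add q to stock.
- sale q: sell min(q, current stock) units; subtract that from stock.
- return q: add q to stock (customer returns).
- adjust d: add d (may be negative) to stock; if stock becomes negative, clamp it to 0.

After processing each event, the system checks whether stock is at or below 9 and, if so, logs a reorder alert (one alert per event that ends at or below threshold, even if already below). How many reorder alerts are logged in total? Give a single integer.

Answer: 5

Derivation:
Processing events:
Start: stock = 27
  Event 1 (sale 20): sell min(20,27)=20. stock: 27 - 20 = 7. total_sold = 20
  Event 2 (sale 1): sell min(1,7)=1. stock: 7 - 1 = 6. total_sold = 21
  Event 3 (sale 17): sell min(17,6)=6. stock: 6 - 6 = 0. total_sold = 27
  Event 4 (sale 7): sell min(7,0)=0. stock: 0 - 0 = 0. total_sold = 27
  Event 5 (restock 37): 0 + 37 = 37
  Event 6 (restock 17): 37 + 17 = 54
  Event 7 (return 1): 54 + 1 = 55
  Event 8 (sale 17): sell min(17,55)=17. stock: 55 - 17 = 38. total_sold = 44
  Event 9 (sale 14): sell min(14,38)=14. stock: 38 - 14 = 24. total_sold = 58
  Event 10 (adjust +0): 24 + 0 = 24
  Event 11 (sale 5): sell min(5,24)=5. stock: 24 - 5 = 19. total_sold = 63
  Event 12 (sale 24): sell min(24,19)=19. stock: 19 - 19 = 0. total_sold = 82
Final: stock = 0, total_sold = 82

Checking against threshold 9:
  After event 1: stock=7 <= 9 -> ALERT
  After event 2: stock=6 <= 9 -> ALERT
  After event 3: stock=0 <= 9 -> ALERT
  After event 4: stock=0 <= 9 -> ALERT
  After event 5: stock=37 > 9
  After event 6: stock=54 > 9
  After event 7: stock=55 > 9
  After event 8: stock=38 > 9
  After event 9: stock=24 > 9
  After event 10: stock=24 > 9
  After event 11: stock=19 > 9
  After event 12: stock=0 <= 9 -> ALERT
Alert events: [1, 2, 3, 4, 12]. Count = 5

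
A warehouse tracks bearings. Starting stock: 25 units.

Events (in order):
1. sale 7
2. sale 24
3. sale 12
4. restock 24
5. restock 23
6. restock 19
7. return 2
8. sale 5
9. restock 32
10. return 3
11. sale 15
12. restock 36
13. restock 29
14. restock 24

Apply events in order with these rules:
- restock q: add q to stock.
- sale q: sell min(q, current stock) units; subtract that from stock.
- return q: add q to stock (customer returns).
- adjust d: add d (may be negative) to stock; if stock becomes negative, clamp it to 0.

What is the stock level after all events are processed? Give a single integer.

Answer: 172

Derivation:
Processing events:
Start: stock = 25
  Event 1 (sale 7): sell min(7,25)=7. stock: 25 - 7 = 18. total_sold = 7
  Event 2 (sale 24): sell min(24,18)=18. stock: 18 - 18 = 0. total_sold = 25
  Event 3 (sale 12): sell min(12,0)=0. stock: 0 - 0 = 0. total_sold = 25
  Event 4 (restock 24): 0 + 24 = 24
  Event 5 (restock 23): 24 + 23 = 47
  Event 6 (restock 19): 47 + 19 = 66
  Event 7 (return 2): 66 + 2 = 68
  Event 8 (sale 5): sell min(5,68)=5. stock: 68 - 5 = 63. total_sold = 30
  Event 9 (restock 32): 63 + 32 = 95
  Event 10 (return 3): 95 + 3 = 98
  Event 11 (sale 15): sell min(15,98)=15. stock: 98 - 15 = 83. total_sold = 45
  Event 12 (restock 36): 83 + 36 = 119
  Event 13 (restock 29): 119 + 29 = 148
  Event 14 (restock 24): 148 + 24 = 172
Final: stock = 172, total_sold = 45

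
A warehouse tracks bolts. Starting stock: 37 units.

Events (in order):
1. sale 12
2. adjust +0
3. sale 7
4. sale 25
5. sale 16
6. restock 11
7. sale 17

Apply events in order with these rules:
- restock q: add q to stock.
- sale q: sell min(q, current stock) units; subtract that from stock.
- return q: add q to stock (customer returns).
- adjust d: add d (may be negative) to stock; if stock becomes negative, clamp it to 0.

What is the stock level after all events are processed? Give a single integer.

Processing events:
Start: stock = 37
  Event 1 (sale 12): sell min(12,37)=12. stock: 37 - 12 = 25. total_sold = 12
  Event 2 (adjust +0): 25 + 0 = 25
  Event 3 (sale 7): sell min(7,25)=7. stock: 25 - 7 = 18. total_sold = 19
  Event 4 (sale 25): sell min(25,18)=18. stock: 18 - 18 = 0. total_sold = 37
  Event 5 (sale 16): sell min(16,0)=0. stock: 0 - 0 = 0. total_sold = 37
  Event 6 (restock 11): 0 + 11 = 11
  Event 7 (sale 17): sell min(17,11)=11. stock: 11 - 11 = 0. total_sold = 48
Final: stock = 0, total_sold = 48

Answer: 0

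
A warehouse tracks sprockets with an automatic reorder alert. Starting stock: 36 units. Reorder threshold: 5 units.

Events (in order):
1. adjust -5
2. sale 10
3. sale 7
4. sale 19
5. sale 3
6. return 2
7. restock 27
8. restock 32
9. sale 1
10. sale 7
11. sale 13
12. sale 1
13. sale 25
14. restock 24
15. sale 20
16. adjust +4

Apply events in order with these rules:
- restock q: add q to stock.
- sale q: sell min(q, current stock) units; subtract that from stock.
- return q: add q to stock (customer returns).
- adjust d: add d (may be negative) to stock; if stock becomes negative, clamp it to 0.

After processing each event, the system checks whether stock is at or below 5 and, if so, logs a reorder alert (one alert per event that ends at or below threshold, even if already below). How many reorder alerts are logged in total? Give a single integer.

Processing events:
Start: stock = 36
  Event 1 (adjust -5): 36 + -5 = 31
  Event 2 (sale 10): sell min(10,31)=10. stock: 31 - 10 = 21. total_sold = 10
  Event 3 (sale 7): sell min(7,21)=7. stock: 21 - 7 = 14. total_sold = 17
  Event 4 (sale 19): sell min(19,14)=14. stock: 14 - 14 = 0. total_sold = 31
  Event 5 (sale 3): sell min(3,0)=0. stock: 0 - 0 = 0. total_sold = 31
  Event 6 (return 2): 0 + 2 = 2
  Event 7 (restock 27): 2 + 27 = 29
  Event 8 (restock 32): 29 + 32 = 61
  Event 9 (sale 1): sell min(1,61)=1. stock: 61 - 1 = 60. total_sold = 32
  Event 10 (sale 7): sell min(7,60)=7. stock: 60 - 7 = 53. total_sold = 39
  Event 11 (sale 13): sell min(13,53)=13. stock: 53 - 13 = 40. total_sold = 52
  Event 12 (sale 1): sell min(1,40)=1. stock: 40 - 1 = 39. total_sold = 53
  Event 13 (sale 25): sell min(25,39)=25. stock: 39 - 25 = 14. total_sold = 78
  Event 14 (restock 24): 14 + 24 = 38
  Event 15 (sale 20): sell min(20,38)=20. stock: 38 - 20 = 18. total_sold = 98
  Event 16 (adjust +4): 18 + 4 = 22
Final: stock = 22, total_sold = 98

Checking against threshold 5:
  After event 1: stock=31 > 5
  After event 2: stock=21 > 5
  After event 3: stock=14 > 5
  After event 4: stock=0 <= 5 -> ALERT
  After event 5: stock=0 <= 5 -> ALERT
  After event 6: stock=2 <= 5 -> ALERT
  After event 7: stock=29 > 5
  After event 8: stock=61 > 5
  After event 9: stock=60 > 5
  After event 10: stock=53 > 5
  After event 11: stock=40 > 5
  After event 12: stock=39 > 5
  After event 13: stock=14 > 5
  After event 14: stock=38 > 5
  After event 15: stock=18 > 5
  After event 16: stock=22 > 5
Alert events: [4, 5, 6]. Count = 3

Answer: 3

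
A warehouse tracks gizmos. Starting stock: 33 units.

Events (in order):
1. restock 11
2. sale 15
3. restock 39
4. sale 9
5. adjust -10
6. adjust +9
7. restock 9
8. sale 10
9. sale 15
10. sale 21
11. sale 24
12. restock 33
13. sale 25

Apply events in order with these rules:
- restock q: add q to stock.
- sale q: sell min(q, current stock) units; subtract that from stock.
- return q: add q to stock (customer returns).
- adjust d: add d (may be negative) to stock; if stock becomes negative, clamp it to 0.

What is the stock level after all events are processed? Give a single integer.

Processing events:
Start: stock = 33
  Event 1 (restock 11): 33 + 11 = 44
  Event 2 (sale 15): sell min(15,44)=15. stock: 44 - 15 = 29. total_sold = 15
  Event 3 (restock 39): 29 + 39 = 68
  Event 4 (sale 9): sell min(9,68)=9. stock: 68 - 9 = 59. total_sold = 24
  Event 5 (adjust -10): 59 + -10 = 49
  Event 6 (adjust +9): 49 + 9 = 58
  Event 7 (restock 9): 58 + 9 = 67
  Event 8 (sale 10): sell min(10,67)=10. stock: 67 - 10 = 57. total_sold = 34
  Event 9 (sale 15): sell min(15,57)=15. stock: 57 - 15 = 42. total_sold = 49
  Event 10 (sale 21): sell min(21,42)=21. stock: 42 - 21 = 21. total_sold = 70
  Event 11 (sale 24): sell min(24,21)=21. stock: 21 - 21 = 0. total_sold = 91
  Event 12 (restock 33): 0 + 33 = 33
  Event 13 (sale 25): sell min(25,33)=25. stock: 33 - 25 = 8. total_sold = 116
Final: stock = 8, total_sold = 116

Answer: 8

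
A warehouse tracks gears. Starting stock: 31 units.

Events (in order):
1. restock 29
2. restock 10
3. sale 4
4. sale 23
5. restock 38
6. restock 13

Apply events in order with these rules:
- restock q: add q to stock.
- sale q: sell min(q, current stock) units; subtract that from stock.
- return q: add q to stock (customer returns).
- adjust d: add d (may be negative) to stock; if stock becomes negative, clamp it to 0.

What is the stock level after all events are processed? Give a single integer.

Processing events:
Start: stock = 31
  Event 1 (restock 29): 31 + 29 = 60
  Event 2 (restock 10): 60 + 10 = 70
  Event 3 (sale 4): sell min(4,70)=4. stock: 70 - 4 = 66. total_sold = 4
  Event 4 (sale 23): sell min(23,66)=23. stock: 66 - 23 = 43. total_sold = 27
  Event 5 (restock 38): 43 + 38 = 81
  Event 6 (restock 13): 81 + 13 = 94
Final: stock = 94, total_sold = 27

Answer: 94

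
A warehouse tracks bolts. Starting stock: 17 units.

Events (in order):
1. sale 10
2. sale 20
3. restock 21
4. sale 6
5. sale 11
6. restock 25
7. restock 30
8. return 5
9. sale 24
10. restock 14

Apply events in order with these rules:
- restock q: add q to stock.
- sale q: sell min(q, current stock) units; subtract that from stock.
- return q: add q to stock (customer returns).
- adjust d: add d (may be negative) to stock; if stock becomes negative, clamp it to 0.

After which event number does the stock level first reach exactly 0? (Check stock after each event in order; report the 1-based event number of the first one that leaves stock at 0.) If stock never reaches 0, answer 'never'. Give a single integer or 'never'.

Answer: 2

Derivation:
Processing events:
Start: stock = 17
  Event 1 (sale 10): sell min(10,17)=10. stock: 17 - 10 = 7. total_sold = 10
  Event 2 (sale 20): sell min(20,7)=7. stock: 7 - 7 = 0. total_sold = 17
  Event 3 (restock 21): 0 + 21 = 21
  Event 4 (sale 6): sell min(6,21)=6. stock: 21 - 6 = 15. total_sold = 23
  Event 5 (sale 11): sell min(11,15)=11. stock: 15 - 11 = 4. total_sold = 34
  Event 6 (restock 25): 4 + 25 = 29
  Event 7 (restock 30): 29 + 30 = 59
  Event 8 (return 5): 59 + 5 = 64
  Event 9 (sale 24): sell min(24,64)=24. stock: 64 - 24 = 40. total_sold = 58
  Event 10 (restock 14): 40 + 14 = 54
Final: stock = 54, total_sold = 58

First zero at event 2.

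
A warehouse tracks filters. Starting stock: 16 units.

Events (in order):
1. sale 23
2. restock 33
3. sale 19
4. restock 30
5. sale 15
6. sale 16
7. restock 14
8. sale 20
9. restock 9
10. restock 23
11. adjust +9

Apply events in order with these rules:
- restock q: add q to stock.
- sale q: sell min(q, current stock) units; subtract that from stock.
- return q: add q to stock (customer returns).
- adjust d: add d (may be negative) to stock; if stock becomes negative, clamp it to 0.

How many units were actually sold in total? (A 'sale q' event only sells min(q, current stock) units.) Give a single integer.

Processing events:
Start: stock = 16
  Event 1 (sale 23): sell min(23,16)=16. stock: 16 - 16 = 0. total_sold = 16
  Event 2 (restock 33): 0 + 33 = 33
  Event 3 (sale 19): sell min(19,33)=19. stock: 33 - 19 = 14. total_sold = 35
  Event 4 (restock 30): 14 + 30 = 44
  Event 5 (sale 15): sell min(15,44)=15. stock: 44 - 15 = 29. total_sold = 50
  Event 6 (sale 16): sell min(16,29)=16. stock: 29 - 16 = 13. total_sold = 66
  Event 7 (restock 14): 13 + 14 = 27
  Event 8 (sale 20): sell min(20,27)=20. stock: 27 - 20 = 7. total_sold = 86
  Event 9 (restock 9): 7 + 9 = 16
  Event 10 (restock 23): 16 + 23 = 39
  Event 11 (adjust +9): 39 + 9 = 48
Final: stock = 48, total_sold = 86

Answer: 86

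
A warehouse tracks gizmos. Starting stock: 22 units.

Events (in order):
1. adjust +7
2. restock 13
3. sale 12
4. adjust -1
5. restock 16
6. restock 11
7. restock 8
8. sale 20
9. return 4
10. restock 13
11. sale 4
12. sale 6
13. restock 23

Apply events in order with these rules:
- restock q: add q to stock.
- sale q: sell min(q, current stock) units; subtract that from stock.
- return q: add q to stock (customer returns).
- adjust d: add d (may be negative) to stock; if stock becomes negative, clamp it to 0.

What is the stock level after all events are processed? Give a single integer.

Processing events:
Start: stock = 22
  Event 1 (adjust +7): 22 + 7 = 29
  Event 2 (restock 13): 29 + 13 = 42
  Event 3 (sale 12): sell min(12,42)=12. stock: 42 - 12 = 30. total_sold = 12
  Event 4 (adjust -1): 30 + -1 = 29
  Event 5 (restock 16): 29 + 16 = 45
  Event 6 (restock 11): 45 + 11 = 56
  Event 7 (restock 8): 56 + 8 = 64
  Event 8 (sale 20): sell min(20,64)=20. stock: 64 - 20 = 44. total_sold = 32
  Event 9 (return 4): 44 + 4 = 48
  Event 10 (restock 13): 48 + 13 = 61
  Event 11 (sale 4): sell min(4,61)=4. stock: 61 - 4 = 57. total_sold = 36
  Event 12 (sale 6): sell min(6,57)=6. stock: 57 - 6 = 51. total_sold = 42
  Event 13 (restock 23): 51 + 23 = 74
Final: stock = 74, total_sold = 42

Answer: 74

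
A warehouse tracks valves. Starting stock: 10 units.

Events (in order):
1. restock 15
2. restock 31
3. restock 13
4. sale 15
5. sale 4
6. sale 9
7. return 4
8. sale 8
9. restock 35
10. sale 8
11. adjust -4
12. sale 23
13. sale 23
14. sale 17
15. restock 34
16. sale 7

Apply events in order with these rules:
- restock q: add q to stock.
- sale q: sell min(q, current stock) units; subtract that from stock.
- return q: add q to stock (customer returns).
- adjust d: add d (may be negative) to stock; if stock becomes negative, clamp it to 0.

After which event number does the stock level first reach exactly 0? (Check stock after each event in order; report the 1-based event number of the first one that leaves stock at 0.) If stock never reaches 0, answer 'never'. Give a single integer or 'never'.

Processing events:
Start: stock = 10
  Event 1 (restock 15): 10 + 15 = 25
  Event 2 (restock 31): 25 + 31 = 56
  Event 3 (restock 13): 56 + 13 = 69
  Event 4 (sale 15): sell min(15,69)=15. stock: 69 - 15 = 54. total_sold = 15
  Event 5 (sale 4): sell min(4,54)=4. stock: 54 - 4 = 50. total_sold = 19
  Event 6 (sale 9): sell min(9,50)=9. stock: 50 - 9 = 41. total_sold = 28
  Event 7 (return 4): 41 + 4 = 45
  Event 8 (sale 8): sell min(8,45)=8. stock: 45 - 8 = 37. total_sold = 36
  Event 9 (restock 35): 37 + 35 = 72
  Event 10 (sale 8): sell min(8,72)=8. stock: 72 - 8 = 64. total_sold = 44
  Event 11 (adjust -4): 64 + -4 = 60
  Event 12 (sale 23): sell min(23,60)=23. stock: 60 - 23 = 37. total_sold = 67
  Event 13 (sale 23): sell min(23,37)=23. stock: 37 - 23 = 14. total_sold = 90
  Event 14 (sale 17): sell min(17,14)=14. stock: 14 - 14 = 0. total_sold = 104
  Event 15 (restock 34): 0 + 34 = 34
  Event 16 (sale 7): sell min(7,34)=7. stock: 34 - 7 = 27. total_sold = 111
Final: stock = 27, total_sold = 111

First zero at event 14.

Answer: 14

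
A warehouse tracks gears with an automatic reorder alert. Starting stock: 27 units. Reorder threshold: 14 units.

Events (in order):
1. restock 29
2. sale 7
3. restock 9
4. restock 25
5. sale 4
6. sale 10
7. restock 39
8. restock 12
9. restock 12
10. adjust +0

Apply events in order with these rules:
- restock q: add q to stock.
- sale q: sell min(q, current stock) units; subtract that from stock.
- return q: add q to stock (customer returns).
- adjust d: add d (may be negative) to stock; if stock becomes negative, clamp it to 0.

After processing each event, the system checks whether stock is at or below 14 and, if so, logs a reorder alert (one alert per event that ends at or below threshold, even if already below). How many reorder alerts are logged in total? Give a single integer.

Answer: 0

Derivation:
Processing events:
Start: stock = 27
  Event 1 (restock 29): 27 + 29 = 56
  Event 2 (sale 7): sell min(7,56)=7. stock: 56 - 7 = 49. total_sold = 7
  Event 3 (restock 9): 49 + 9 = 58
  Event 4 (restock 25): 58 + 25 = 83
  Event 5 (sale 4): sell min(4,83)=4. stock: 83 - 4 = 79. total_sold = 11
  Event 6 (sale 10): sell min(10,79)=10. stock: 79 - 10 = 69. total_sold = 21
  Event 7 (restock 39): 69 + 39 = 108
  Event 8 (restock 12): 108 + 12 = 120
  Event 9 (restock 12): 120 + 12 = 132
  Event 10 (adjust +0): 132 + 0 = 132
Final: stock = 132, total_sold = 21

Checking against threshold 14:
  After event 1: stock=56 > 14
  After event 2: stock=49 > 14
  After event 3: stock=58 > 14
  After event 4: stock=83 > 14
  After event 5: stock=79 > 14
  After event 6: stock=69 > 14
  After event 7: stock=108 > 14
  After event 8: stock=120 > 14
  After event 9: stock=132 > 14
  After event 10: stock=132 > 14
Alert events: []. Count = 0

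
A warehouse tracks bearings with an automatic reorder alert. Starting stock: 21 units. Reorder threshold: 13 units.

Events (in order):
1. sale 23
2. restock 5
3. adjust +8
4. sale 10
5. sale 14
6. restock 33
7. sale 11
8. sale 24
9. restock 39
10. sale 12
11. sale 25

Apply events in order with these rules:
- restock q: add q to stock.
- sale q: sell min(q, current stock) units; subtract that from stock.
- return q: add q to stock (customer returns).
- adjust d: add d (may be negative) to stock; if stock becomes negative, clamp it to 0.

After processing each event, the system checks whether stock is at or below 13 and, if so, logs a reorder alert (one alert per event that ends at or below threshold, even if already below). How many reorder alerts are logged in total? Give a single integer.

Answer: 7

Derivation:
Processing events:
Start: stock = 21
  Event 1 (sale 23): sell min(23,21)=21. stock: 21 - 21 = 0. total_sold = 21
  Event 2 (restock 5): 0 + 5 = 5
  Event 3 (adjust +8): 5 + 8 = 13
  Event 4 (sale 10): sell min(10,13)=10. stock: 13 - 10 = 3. total_sold = 31
  Event 5 (sale 14): sell min(14,3)=3. stock: 3 - 3 = 0. total_sold = 34
  Event 6 (restock 33): 0 + 33 = 33
  Event 7 (sale 11): sell min(11,33)=11. stock: 33 - 11 = 22. total_sold = 45
  Event 8 (sale 24): sell min(24,22)=22. stock: 22 - 22 = 0. total_sold = 67
  Event 9 (restock 39): 0 + 39 = 39
  Event 10 (sale 12): sell min(12,39)=12. stock: 39 - 12 = 27. total_sold = 79
  Event 11 (sale 25): sell min(25,27)=25. stock: 27 - 25 = 2. total_sold = 104
Final: stock = 2, total_sold = 104

Checking against threshold 13:
  After event 1: stock=0 <= 13 -> ALERT
  After event 2: stock=5 <= 13 -> ALERT
  After event 3: stock=13 <= 13 -> ALERT
  After event 4: stock=3 <= 13 -> ALERT
  After event 5: stock=0 <= 13 -> ALERT
  After event 6: stock=33 > 13
  After event 7: stock=22 > 13
  After event 8: stock=0 <= 13 -> ALERT
  After event 9: stock=39 > 13
  After event 10: stock=27 > 13
  After event 11: stock=2 <= 13 -> ALERT
Alert events: [1, 2, 3, 4, 5, 8, 11]. Count = 7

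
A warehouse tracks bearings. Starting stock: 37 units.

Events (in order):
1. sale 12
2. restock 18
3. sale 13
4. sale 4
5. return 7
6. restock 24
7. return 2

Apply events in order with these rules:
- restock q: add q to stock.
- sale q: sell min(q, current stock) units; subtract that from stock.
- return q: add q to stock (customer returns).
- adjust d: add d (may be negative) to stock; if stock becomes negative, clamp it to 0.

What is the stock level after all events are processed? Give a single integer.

Processing events:
Start: stock = 37
  Event 1 (sale 12): sell min(12,37)=12. stock: 37 - 12 = 25. total_sold = 12
  Event 2 (restock 18): 25 + 18 = 43
  Event 3 (sale 13): sell min(13,43)=13. stock: 43 - 13 = 30. total_sold = 25
  Event 4 (sale 4): sell min(4,30)=4. stock: 30 - 4 = 26. total_sold = 29
  Event 5 (return 7): 26 + 7 = 33
  Event 6 (restock 24): 33 + 24 = 57
  Event 7 (return 2): 57 + 2 = 59
Final: stock = 59, total_sold = 29

Answer: 59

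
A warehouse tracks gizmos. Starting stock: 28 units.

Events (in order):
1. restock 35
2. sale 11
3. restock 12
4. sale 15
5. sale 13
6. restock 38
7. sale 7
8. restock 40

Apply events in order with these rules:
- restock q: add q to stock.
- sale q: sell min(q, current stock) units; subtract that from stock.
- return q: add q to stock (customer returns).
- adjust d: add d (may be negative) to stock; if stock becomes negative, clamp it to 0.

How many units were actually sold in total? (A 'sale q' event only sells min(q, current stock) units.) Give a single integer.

Processing events:
Start: stock = 28
  Event 1 (restock 35): 28 + 35 = 63
  Event 2 (sale 11): sell min(11,63)=11. stock: 63 - 11 = 52. total_sold = 11
  Event 3 (restock 12): 52 + 12 = 64
  Event 4 (sale 15): sell min(15,64)=15. stock: 64 - 15 = 49. total_sold = 26
  Event 5 (sale 13): sell min(13,49)=13. stock: 49 - 13 = 36. total_sold = 39
  Event 6 (restock 38): 36 + 38 = 74
  Event 7 (sale 7): sell min(7,74)=7. stock: 74 - 7 = 67. total_sold = 46
  Event 8 (restock 40): 67 + 40 = 107
Final: stock = 107, total_sold = 46

Answer: 46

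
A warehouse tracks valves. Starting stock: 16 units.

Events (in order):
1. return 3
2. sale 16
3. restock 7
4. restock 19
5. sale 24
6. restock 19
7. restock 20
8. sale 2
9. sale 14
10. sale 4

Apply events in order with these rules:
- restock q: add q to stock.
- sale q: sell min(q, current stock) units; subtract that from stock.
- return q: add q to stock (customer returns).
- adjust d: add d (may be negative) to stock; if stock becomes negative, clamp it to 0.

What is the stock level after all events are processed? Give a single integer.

Answer: 24

Derivation:
Processing events:
Start: stock = 16
  Event 1 (return 3): 16 + 3 = 19
  Event 2 (sale 16): sell min(16,19)=16. stock: 19 - 16 = 3. total_sold = 16
  Event 3 (restock 7): 3 + 7 = 10
  Event 4 (restock 19): 10 + 19 = 29
  Event 5 (sale 24): sell min(24,29)=24. stock: 29 - 24 = 5. total_sold = 40
  Event 6 (restock 19): 5 + 19 = 24
  Event 7 (restock 20): 24 + 20 = 44
  Event 8 (sale 2): sell min(2,44)=2. stock: 44 - 2 = 42. total_sold = 42
  Event 9 (sale 14): sell min(14,42)=14. stock: 42 - 14 = 28. total_sold = 56
  Event 10 (sale 4): sell min(4,28)=4. stock: 28 - 4 = 24. total_sold = 60
Final: stock = 24, total_sold = 60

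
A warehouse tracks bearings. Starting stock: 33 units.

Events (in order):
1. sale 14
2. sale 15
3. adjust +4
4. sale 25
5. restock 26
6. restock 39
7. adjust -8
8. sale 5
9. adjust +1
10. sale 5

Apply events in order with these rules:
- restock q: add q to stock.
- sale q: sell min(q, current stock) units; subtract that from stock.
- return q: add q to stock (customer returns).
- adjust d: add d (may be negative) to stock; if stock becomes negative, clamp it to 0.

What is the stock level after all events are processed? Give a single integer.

Answer: 48

Derivation:
Processing events:
Start: stock = 33
  Event 1 (sale 14): sell min(14,33)=14. stock: 33 - 14 = 19. total_sold = 14
  Event 2 (sale 15): sell min(15,19)=15. stock: 19 - 15 = 4. total_sold = 29
  Event 3 (adjust +4): 4 + 4 = 8
  Event 4 (sale 25): sell min(25,8)=8. stock: 8 - 8 = 0. total_sold = 37
  Event 5 (restock 26): 0 + 26 = 26
  Event 6 (restock 39): 26 + 39 = 65
  Event 7 (adjust -8): 65 + -8 = 57
  Event 8 (sale 5): sell min(5,57)=5. stock: 57 - 5 = 52. total_sold = 42
  Event 9 (adjust +1): 52 + 1 = 53
  Event 10 (sale 5): sell min(5,53)=5. stock: 53 - 5 = 48. total_sold = 47
Final: stock = 48, total_sold = 47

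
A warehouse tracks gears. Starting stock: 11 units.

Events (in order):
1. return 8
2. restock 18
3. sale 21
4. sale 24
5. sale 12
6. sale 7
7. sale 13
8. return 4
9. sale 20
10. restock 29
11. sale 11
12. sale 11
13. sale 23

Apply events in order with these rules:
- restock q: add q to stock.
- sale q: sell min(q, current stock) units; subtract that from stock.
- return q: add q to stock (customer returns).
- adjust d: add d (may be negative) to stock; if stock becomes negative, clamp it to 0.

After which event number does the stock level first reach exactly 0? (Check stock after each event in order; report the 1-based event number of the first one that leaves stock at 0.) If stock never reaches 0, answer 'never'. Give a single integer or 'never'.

Processing events:
Start: stock = 11
  Event 1 (return 8): 11 + 8 = 19
  Event 2 (restock 18): 19 + 18 = 37
  Event 3 (sale 21): sell min(21,37)=21. stock: 37 - 21 = 16. total_sold = 21
  Event 4 (sale 24): sell min(24,16)=16. stock: 16 - 16 = 0. total_sold = 37
  Event 5 (sale 12): sell min(12,0)=0. stock: 0 - 0 = 0. total_sold = 37
  Event 6 (sale 7): sell min(7,0)=0. stock: 0 - 0 = 0. total_sold = 37
  Event 7 (sale 13): sell min(13,0)=0. stock: 0 - 0 = 0. total_sold = 37
  Event 8 (return 4): 0 + 4 = 4
  Event 9 (sale 20): sell min(20,4)=4. stock: 4 - 4 = 0. total_sold = 41
  Event 10 (restock 29): 0 + 29 = 29
  Event 11 (sale 11): sell min(11,29)=11. stock: 29 - 11 = 18. total_sold = 52
  Event 12 (sale 11): sell min(11,18)=11. stock: 18 - 11 = 7. total_sold = 63
  Event 13 (sale 23): sell min(23,7)=7. stock: 7 - 7 = 0. total_sold = 70
Final: stock = 0, total_sold = 70

First zero at event 4.

Answer: 4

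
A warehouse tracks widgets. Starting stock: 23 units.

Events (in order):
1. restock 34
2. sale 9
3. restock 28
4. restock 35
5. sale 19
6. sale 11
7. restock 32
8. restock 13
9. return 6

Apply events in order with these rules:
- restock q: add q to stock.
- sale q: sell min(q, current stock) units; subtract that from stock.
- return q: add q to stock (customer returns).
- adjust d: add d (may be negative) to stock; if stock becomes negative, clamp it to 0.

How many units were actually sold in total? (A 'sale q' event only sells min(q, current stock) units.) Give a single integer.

Processing events:
Start: stock = 23
  Event 1 (restock 34): 23 + 34 = 57
  Event 2 (sale 9): sell min(9,57)=9. stock: 57 - 9 = 48. total_sold = 9
  Event 3 (restock 28): 48 + 28 = 76
  Event 4 (restock 35): 76 + 35 = 111
  Event 5 (sale 19): sell min(19,111)=19. stock: 111 - 19 = 92. total_sold = 28
  Event 6 (sale 11): sell min(11,92)=11. stock: 92 - 11 = 81. total_sold = 39
  Event 7 (restock 32): 81 + 32 = 113
  Event 8 (restock 13): 113 + 13 = 126
  Event 9 (return 6): 126 + 6 = 132
Final: stock = 132, total_sold = 39

Answer: 39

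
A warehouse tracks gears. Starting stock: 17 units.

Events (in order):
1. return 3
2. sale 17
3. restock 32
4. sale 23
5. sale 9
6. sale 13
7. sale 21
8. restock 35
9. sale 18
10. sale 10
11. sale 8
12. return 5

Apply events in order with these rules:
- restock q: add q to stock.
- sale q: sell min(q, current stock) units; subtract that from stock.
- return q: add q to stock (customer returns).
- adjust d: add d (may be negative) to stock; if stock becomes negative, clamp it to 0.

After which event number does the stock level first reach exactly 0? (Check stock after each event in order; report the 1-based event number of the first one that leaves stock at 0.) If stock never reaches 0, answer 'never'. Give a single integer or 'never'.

Processing events:
Start: stock = 17
  Event 1 (return 3): 17 + 3 = 20
  Event 2 (sale 17): sell min(17,20)=17. stock: 20 - 17 = 3. total_sold = 17
  Event 3 (restock 32): 3 + 32 = 35
  Event 4 (sale 23): sell min(23,35)=23. stock: 35 - 23 = 12. total_sold = 40
  Event 5 (sale 9): sell min(9,12)=9. stock: 12 - 9 = 3. total_sold = 49
  Event 6 (sale 13): sell min(13,3)=3. stock: 3 - 3 = 0. total_sold = 52
  Event 7 (sale 21): sell min(21,0)=0. stock: 0 - 0 = 0. total_sold = 52
  Event 8 (restock 35): 0 + 35 = 35
  Event 9 (sale 18): sell min(18,35)=18. stock: 35 - 18 = 17. total_sold = 70
  Event 10 (sale 10): sell min(10,17)=10. stock: 17 - 10 = 7. total_sold = 80
  Event 11 (sale 8): sell min(8,7)=7. stock: 7 - 7 = 0. total_sold = 87
  Event 12 (return 5): 0 + 5 = 5
Final: stock = 5, total_sold = 87

First zero at event 6.

Answer: 6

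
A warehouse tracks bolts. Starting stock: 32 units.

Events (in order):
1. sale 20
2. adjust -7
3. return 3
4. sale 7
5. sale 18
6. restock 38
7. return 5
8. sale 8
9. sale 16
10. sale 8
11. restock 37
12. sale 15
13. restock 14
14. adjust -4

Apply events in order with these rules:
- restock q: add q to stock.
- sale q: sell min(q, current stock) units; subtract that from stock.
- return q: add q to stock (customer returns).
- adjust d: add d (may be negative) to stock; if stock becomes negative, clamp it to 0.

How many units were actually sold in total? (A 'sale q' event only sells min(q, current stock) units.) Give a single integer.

Processing events:
Start: stock = 32
  Event 1 (sale 20): sell min(20,32)=20. stock: 32 - 20 = 12. total_sold = 20
  Event 2 (adjust -7): 12 + -7 = 5
  Event 3 (return 3): 5 + 3 = 8
  Event 4 (sale 7): sell min(7,8)=7. stock: 8 - 7 = 1. total_sold = 27
  Event 5 (sale 18): sell min(18,1)=1. stock: 1 - 1 = 0. total_sold = 28
  Event 6 (restock 38): 0 + 38 = 38
  Event 7 (return 5): 38 + 5 = 43
  Event 8 (sale 8): sell min(8,43)=8. stock: 43 - 8 = 35. total_sold = 36
  Event 9 (sale 16): sell min(16,35)=16. stock: 35 - 16 = 19. total_sold = 52
  Event 10 (sale 8): sell min(8,19)=8. stock: 19 - 8 = 11. total_sold = 60
  Event 11 (restock 37): 11 + 37 = 48
  Event 12 (sale 15): sell min(15,48)=15. stock: 48 - 15 = 33. total_sold = 75
  Event 13 (restock 14): 33 + 14 = 47
  Event 14 (adjust -4): 47 + -4 = 43
Final: stock = 43, total_sold = 75

Answer: 75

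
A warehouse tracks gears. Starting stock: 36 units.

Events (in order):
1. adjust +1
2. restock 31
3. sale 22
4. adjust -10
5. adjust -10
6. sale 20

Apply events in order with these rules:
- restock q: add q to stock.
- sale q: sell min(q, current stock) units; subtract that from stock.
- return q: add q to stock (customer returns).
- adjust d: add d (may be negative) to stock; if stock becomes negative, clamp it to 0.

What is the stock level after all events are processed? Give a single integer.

Answer: 6

Derivation:
Processing events:
Start: stock = 36
  Event 1 (adjust +1): 36 + 1 = 37
  Event 2 (restock 31): 37 + 31 = 68
  Event 3 (sale 22): sell min(22,68)=22. stock: 68 - 22 = 46. total_sold = 22
  Event 4 (adjust -10): 46 + -10 = 36
  Event 5 (adjust -10): 36 + -10 = 26
  Event 6 (sale 20): sell min(20,26)=20. stock: 26 - 20 = 6. total_sold = 42
Final: stock = 6, total_sold = 42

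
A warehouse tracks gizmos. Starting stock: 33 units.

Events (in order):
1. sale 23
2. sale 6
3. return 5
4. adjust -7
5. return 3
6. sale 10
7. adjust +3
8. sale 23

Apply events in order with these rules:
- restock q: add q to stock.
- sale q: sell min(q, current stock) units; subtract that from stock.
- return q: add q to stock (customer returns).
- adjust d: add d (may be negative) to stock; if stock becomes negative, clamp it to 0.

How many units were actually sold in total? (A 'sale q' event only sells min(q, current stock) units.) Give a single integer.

Answer: 37

Derivation:
Processing events:
Start: stock = 33
  Event 1 (sale 23): sell min(23,33)=23. stock: 33 - 23 = 10. total_sold = 23
  Event 2 (sale 6): sell min(6,10)=6. stock: 10 - 6 = 4. total_sold = 29
  Event 3 (return 5): 4 + 5 = 9
  Event 4 (adjust -7): 9 + -7 = 2
  Event 5 (return 3): 2 + 3 = 5
  Event 6 (sale 10): sell min(10,5)=5. stock: 5 - 5 = 0. total_sold = 34
  Event 7 (adjust +3): 0 + 3 = 3
  Event 8 (sale 23): sell min(23,3)=3. stock: 3 - 3 = 0. total_sold = 37
Final: stock = 0, total_sold = 37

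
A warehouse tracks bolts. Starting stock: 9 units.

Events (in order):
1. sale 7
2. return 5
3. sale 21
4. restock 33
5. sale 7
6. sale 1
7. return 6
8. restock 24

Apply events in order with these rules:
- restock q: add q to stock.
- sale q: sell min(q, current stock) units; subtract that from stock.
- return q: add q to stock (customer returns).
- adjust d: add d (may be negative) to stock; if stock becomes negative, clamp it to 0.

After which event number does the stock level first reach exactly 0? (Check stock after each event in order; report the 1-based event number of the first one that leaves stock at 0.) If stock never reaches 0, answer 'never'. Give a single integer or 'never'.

Processing events:
Start: stock = 9
  Event 1 (sale 7): sell min(7,9)=7. stock: 9 - 7 = 2. total_sold = 7
  Event 2 (return 5): 2 + 5 = 7
  Event 3 (sale 21): sell min(21,7)=7. stock: 7 - 7 = 0. total_sold = 14
  Event 4 (restock 33): 0 + 33 = 33
  Event 5 (sale 7): sell min(7,33)=7. stock: 33 - 7 = 26. total_sold = 21
  Event 6 (sale 1): sell min(1,26)=1. stock: 26 - 1 = 25. total_sold = 22
  Event 7 (return 6): 25 + 6 = 31
  Event 8 (restock 24): 31 + 24 = 55
Final: stock = 55, total_sold = 22

First zero at event 3.

Answer: 3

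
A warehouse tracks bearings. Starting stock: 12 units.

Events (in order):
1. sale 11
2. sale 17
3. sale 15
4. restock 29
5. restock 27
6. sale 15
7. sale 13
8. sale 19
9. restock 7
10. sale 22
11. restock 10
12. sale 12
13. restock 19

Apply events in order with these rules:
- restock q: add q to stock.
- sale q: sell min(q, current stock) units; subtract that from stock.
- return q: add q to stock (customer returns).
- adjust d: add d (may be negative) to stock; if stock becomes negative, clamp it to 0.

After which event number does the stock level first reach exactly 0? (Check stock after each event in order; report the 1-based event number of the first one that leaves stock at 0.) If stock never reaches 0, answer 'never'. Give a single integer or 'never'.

Processing events:
Start: stock = 12
  Event 1 (sale 11): sell min(11,12)=11. stock: 12 - 11 = 1. total_sold = 11
  Event 2 (sale 17): sell min(17,1)=1. stock: 1 - 1 = 0. total_sold = 12
  Event 3 (sale 15): sell min(15,0)=0. stock: 0 - 0 = 0. total_sold = 12
  Event 4 (restock 29): 0 + 29 = 29
  Event 5 (restock 27): 29 + 27 = 56
  Event 6 (sale 15): sell min(15,56)=15. stock: 56 - 15 = 41. total_sold = 27
  Event 7 (sale 13): sell min(13,41)=13. stock: 41 - 13 = 28. total_sold = 40
  Event 8 (sale 19): sell min(19,28)=19. stock: 28 - 19 = 9. total_sold = 59
  Event 9 (restock 7): 9 + 7 = 16
  Event 10 (sale 22): sell min(22,16)=16. stock: 16 - 16 = 0. total_sold = 75
  Event 11 (restock 10): 0 + 10 = 10
  Event 12 (sale 12): sell min(12,10)=10. stock: 10 - 10 = 0. total_sold = 85
  Event 13 (restock 19): 0 + 19 = 19
Final: stock = 19, total_sold = 85

First zero at event 2.

Answer: 2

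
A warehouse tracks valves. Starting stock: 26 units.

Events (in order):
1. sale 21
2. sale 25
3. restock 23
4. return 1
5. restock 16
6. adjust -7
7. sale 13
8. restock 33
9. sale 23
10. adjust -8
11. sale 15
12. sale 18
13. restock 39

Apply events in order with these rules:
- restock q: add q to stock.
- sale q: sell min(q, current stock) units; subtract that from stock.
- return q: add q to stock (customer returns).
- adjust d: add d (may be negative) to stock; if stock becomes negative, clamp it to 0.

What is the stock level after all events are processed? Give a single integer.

Processing events:
Start: stock = 26
  Event 1 (sale 21): sell min(21,26)=21. stock: 26 - 21 = 5. total_sold = 21
  Event 2 (sale 25): sell min(25,5)=5. stock: 5 - 5 = 0. total_sold = 26
  Event 3 (restock 23): 0 + 23 = 23
  Event 4 (return 1): 23 + 1 = 24
  Event 5 (restock 16): 24 + 16 = 40
  Event 6 (adjust -7): 40 + -7 = 33
  Event 7 (sale 13): sell min(13,33)=13. stock: 33 - 13 = 20. total_sold = 39
  Event 8 (restock 33): 20 + 33 = 53
  Event 9 (sale 23): sell min(23,53)=23. stock: 53 - 23 = 30. total_sold = 62
  Event 10 (adjust -8): 30 + -8 = 22
  Event 11 (sale 15): sell min(15,22)=15. stock: 22 - 15 = 7. total_sold = 77
  Event 12 (sale 18): sell min(18,7)=7. stock: 7 - 7 = 0. total_sold = 84
  Event 13 (restock 39): 0 + 39 = 39
Final: stock = 39, total_sold = 84

Answer: 39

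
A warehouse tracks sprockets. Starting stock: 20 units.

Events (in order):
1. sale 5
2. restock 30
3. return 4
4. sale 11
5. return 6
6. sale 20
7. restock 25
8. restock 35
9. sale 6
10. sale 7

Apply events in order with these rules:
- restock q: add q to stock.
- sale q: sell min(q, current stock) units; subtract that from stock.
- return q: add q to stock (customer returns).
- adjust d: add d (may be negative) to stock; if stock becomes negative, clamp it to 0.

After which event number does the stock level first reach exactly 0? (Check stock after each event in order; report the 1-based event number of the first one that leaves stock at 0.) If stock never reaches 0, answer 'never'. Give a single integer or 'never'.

Processing events:
Start: stock = 20
  Event 1 (sale 5): sell min(5,20)=5. stock: 20 - 5 = 15. total_sold = 5
  Event 2 (restock 30): 15 + 30 = 45
  Event 3 (return 4): 45 + 4 = 49
  Event 4 (sale 11): sell min(11,49)=11. stock: 49 - 11 = 38. total_sold = 16
  Event 5 (return 6): 38 + 6 = 44
  Event 6 (sale 20): sell min(20,44)=20. stock: 44 - 20 = 24. total_sold = 36
  Event 7 (restock 25): 24 + 25 = 49
  Event 8 (restock 35): 49 + 35 = 84
  Event 9 (sale 6): sell min(6,84)=6. stock: 84 - 6 = 78. total_sold = 42
  Event 10 (sale 7): sell min(7,78)=7. stock: 78 - 7 = 71. total_sold = 49
Final: stock = 71, total_sold = 49

Stock never reaches 0.

Answer: never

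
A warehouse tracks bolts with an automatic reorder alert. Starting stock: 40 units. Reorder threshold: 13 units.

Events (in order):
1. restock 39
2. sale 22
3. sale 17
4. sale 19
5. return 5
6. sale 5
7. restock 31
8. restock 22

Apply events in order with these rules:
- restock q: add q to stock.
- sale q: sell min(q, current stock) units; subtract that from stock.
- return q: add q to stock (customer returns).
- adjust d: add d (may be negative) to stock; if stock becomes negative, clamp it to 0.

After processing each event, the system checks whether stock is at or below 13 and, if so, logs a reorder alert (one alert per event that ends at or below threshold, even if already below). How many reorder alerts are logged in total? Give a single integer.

Answer: 0

Derivation:
Processing events:
Start: stock = 40
  Event 1 (restock 39): 40 + 39 = 79
  Event 2 (sale 22): sell min(22,79)=22. stock: 79 - 22 = 57. total_sold = 22
  Event 3 (sale 17): sell min(17,57)=17. stock: 57 - 17 = 40. total_sold = 39
  Event 4 (sale 19): sell min(19,40)=19. stock: 40 - 19 = 21. total_sold = 58
  Event 5 (return 5): 21 + 5 = 26
  Event 6 (sale 5): sell min(5,26)=5. stock: 26 - 5 = 21. total_sold = 63
  Event 7 (restock 31): 21 + 31 = 52
  Event 8 (restock 22): 52 + 22 = 74
Final: stock = 74, total_sold = 63

Checking against threshold 13:
  After event 1: stock=79 > 13
  After event 2: stock=57 > 13
  After event 3: stock=40 > 13
  After event 4: stock=21 > 13
  After event 5: stock=26 > 13
  After event 6: stock=21 > 13
  After event 7: stock=52 > 13
  After event 8: stock=74 > 13
Alert events: []. Count = 0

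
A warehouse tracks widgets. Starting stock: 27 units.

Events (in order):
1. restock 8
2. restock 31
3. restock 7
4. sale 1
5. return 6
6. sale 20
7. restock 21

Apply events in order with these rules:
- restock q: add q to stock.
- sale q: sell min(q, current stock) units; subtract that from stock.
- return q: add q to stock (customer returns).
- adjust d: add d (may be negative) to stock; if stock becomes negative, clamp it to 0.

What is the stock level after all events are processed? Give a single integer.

Processing events:
Start: stock = 27
  Event 1 (restock 8): 27 + 8 = 35
  Event 2 (restock 31): 35 + 31 = 66
  Event 3 (restock 7): 66 + 7 = 73
  Event 4 (sale 1): sell min(1,73)=1. stock: 73 - 1 = 72. total_sold = 1
  Event 5 (return 6): 72 + 6 = 78
  Event 6 (sale 20): sell min(20,78)=20. stock: 78 - 20 = 58. total_sold = 21
  Event 7 (restock 21): 58 + 21 = 79
Final: stock = 79, total_sold = 21

Answer: 79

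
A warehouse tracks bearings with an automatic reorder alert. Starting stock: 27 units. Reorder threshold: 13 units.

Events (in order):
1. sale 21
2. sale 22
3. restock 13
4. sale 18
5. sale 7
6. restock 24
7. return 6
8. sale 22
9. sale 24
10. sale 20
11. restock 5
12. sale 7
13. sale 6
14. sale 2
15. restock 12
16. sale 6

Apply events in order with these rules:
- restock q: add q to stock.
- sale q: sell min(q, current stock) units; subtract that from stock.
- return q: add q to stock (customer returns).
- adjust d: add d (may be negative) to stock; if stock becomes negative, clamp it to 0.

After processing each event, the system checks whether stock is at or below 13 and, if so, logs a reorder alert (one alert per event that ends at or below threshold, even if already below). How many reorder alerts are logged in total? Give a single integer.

Processing events:
Start: stock = 27
  Event 1 (sale 21): sell min(21,27)=21. stock: 27 - 21 = 6. total_sold = 21
  Event 2 (sale 22): sell min(22,6)=6. stock: 6 - 6 = 0. total_sold = 27
  Event 3 (restock 13): 0 + 13 = 13
  Event 4 (sale 18): sell min(18,13)=13. stock: 13 - 13 = 0. total_sold = 40
  Event 5 (sale 7): sell min(7,0)=0. stock: 0 - 0 = 0. total_sold = 40
  Event 6 (restock 24): 0 + 24 = 24
  Event 7 (return 6): 24 + 6 = 30
  Event 8 (sale 22): sell min(22,30)=22. stock: 30 - 22 = 8. total_sold = 62
  Event 9 (sale 24): sell min(24,8)=8. stock: 8 - 8 = 0. total_sold = 70
  Event 10 (sale 20): sell min(20,0)=0. stock: 0 - 0 = 0. total_sold = 70
  Event 11 (restock 5): 0 + 5 = 5
  Event 12 (sale 7): sell min(7,5)=5. stock: 5 - 5 = 0. total_sold = 75
  Event 13 (sale 6): sell min(6,0)=0. stock: 0 - 0 = 0. total_sold = 75
  Event 14 (sale 2): sell min(2,0)=0. stock: 0 - 0 = 0. total_sold = 75
  Event 15 (restock 12): 0 + 12 = 12
  Event 16 (sale 6): sell min(6,12)=6. stock: 12 - 6 = 6. total_sold = 81
Final: stock = 6, total_sold = 81

Checking against threshold 13:
  After event 1: stock=6 <= 13 -> ALERT
  After event 2: stock=0 <= 13 -> ALERT
  After event 3: stock=13 <= 13 -> ALERT
  After event 4: stock=0 <= 13 -> ALERT
  After event 5: stock=0 <= 13 -> ALERT
  After event 6: stock=24 > 13
  After event 7: stock=30 > 13
  After event 8: stock=8 <= 13 -> ALERT
  After event 9: stock=0 <= 13 -> ALERT
  After event 10: stock=0 <= 13 -> ALERT
  After event 11: stock=5 <= 13 -> ALERT
  After event 12: stock=0 <= 13 -> ALERT
  After event 13: stock=0 <= 13 -> ALERT
  After event 14: stock=0 <= 13 -> ALERT
  After event 15: stock=12 <= 13 -> ALERT
  After event 16: stock=6 <= 13 -> ALERT
Alert events: [1, 2, 3, 4, 5, 8, 9, 10, 11, 12, 13, 14, 15, 16]. Count = 14

Answer: 14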